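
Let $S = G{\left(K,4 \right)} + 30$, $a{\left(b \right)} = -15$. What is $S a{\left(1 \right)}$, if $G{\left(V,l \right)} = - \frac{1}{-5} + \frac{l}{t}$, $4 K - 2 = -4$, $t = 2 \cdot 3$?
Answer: $-463$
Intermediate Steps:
$t = 6$
$K = - \frac{1}{2}$ ($K = \frac{1}{2} + \frac{1}{4} \left(-4\right) = \frac{1}{2} - 1 = - \frac{1}{2} \approx -0.5$)
$G{\left(V,l \right)} = \frac{1}{5} + \frac{l}{6}$ ($G{\left(V,l \right)} = - \frac{1}{-5} + \frac{l}{6} = \left(-1\right) \left(- \frac{1}{5}\right) + l \frac{1}{6} = \frac{1}{5} + \frac{l}{6}$)
$S = \frac{463}{15}$ ($S = \left(\frac{1}{5} + \frac{1}{6} \cdot 4\right) + 30 = \left(\frac{1}{5} + \frac{2}{3}\right) + 30 = \frac{13}{15} + 30 = \frac{463}{15} \approx 30.867$)
$S a{\left(1 \right)} = \frac{463}{15} \left(-15\right) = -463$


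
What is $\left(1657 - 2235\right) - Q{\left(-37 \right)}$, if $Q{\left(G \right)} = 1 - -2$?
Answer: $-581$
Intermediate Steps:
$Q{\left(G \right)} = 3$ ($Q{\left(G \right)} = 1 + 2 = 3$)
$\left(1657 - 2235\right) - Q{\left(-37 \right)} = \left(1657 - 2235\right) - 3 = -578 - 3 = -581$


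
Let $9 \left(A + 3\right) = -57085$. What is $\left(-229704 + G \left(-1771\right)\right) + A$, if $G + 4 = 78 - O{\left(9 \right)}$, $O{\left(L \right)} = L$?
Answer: $- \frac{3160483}{9} \approx -3.5117 \cdot 10^{5}$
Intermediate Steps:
$A = - \frac{57112}{9}$ ($A = -3 + \frac{1}{9} \left(-57085\right) = -3 - \frac{57085}{9} = - \frac{57112}{9} \approx -6345.8$)
$G = 65$ ($G = -4 + \left(78 - 9\right) = -4 + 69 = 65$)
$\left(-229704 + G \left(-1771\right)\right) + A = \left(-229704 + 65 \left(-1771\right)\right) - \frac{57112}{9} = \left(-229704 - 115115\right) - \frac{57112}{9} = -344819 - \frac{57112}{9} = - \frac{3160483}{9}$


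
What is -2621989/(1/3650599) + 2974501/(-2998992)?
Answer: -28705842859171192213/2998992 ≈ -9.5718e+12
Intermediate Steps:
-2621989/(1/3650599) + 2974501/(-2998992) = -2621989/1/3650599 + 2974501*(-1/2998992) = -2621989*3650599 - 2974501/2998992 = -9571830421411 - 2974501/2998992 = -28705842859171192213/2998992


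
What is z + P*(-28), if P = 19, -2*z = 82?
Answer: -573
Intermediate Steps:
z = -41 (z = -½*82 = -41)
z + P*(-28) = -41 + 19*(-28) = -41 - 532 = -573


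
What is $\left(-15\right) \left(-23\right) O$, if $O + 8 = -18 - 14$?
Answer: $-13800$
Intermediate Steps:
$O = -40$ ($O = -8 - 32 = -40$)
$\left(-15\right) \left(-23\right) O = \left(-15\right) \left(-23\right) \left(-40\right) = 345 \left(-40\right) = -13800$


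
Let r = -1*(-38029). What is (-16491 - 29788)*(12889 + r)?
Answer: -2356434122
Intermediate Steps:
r = 38029
(-16491 - 29788)*(12889 + r) = (-16491 - 29788)*(12889 + 38029) = -46279*50918 = -2356434122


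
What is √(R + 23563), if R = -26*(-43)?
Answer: √24681 ≈ 157.10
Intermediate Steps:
R = 1118
√(R + 23563) = √(1118 + 23563) = √24681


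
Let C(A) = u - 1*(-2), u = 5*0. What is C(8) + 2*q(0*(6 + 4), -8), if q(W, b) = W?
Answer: 2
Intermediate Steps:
u = 0
C(A) = 2 (C(A) = 0 - 1*(-2) = 0 + 2 = 2)
C(8) + 2*q(0*(6 + 4), -8) = 2 + 2*(0*(6 + 4)) = 2 + 2*(0*10) = 2 + 2*0 = 2 + 0 = 2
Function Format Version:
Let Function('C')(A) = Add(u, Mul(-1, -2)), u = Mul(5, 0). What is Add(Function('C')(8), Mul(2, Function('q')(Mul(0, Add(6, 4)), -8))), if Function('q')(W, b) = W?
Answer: 2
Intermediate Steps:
u = 0
Function('C')(A) = 2 (Function('C')(A) = Add(0, Mul(-1, -2)) = Add(0, 2) = 2)
Add(Function('C')(8), Mul(2, Function('q')(Mul(0, Add(6, 4)), -8))) = Add(2, Mul(2, Mul(0, Add(6, 4)))) = Add(2, Mul(2, Mul(0, 10))) = Add(2, Mul(2, 0)) = Add(2, 0) = 2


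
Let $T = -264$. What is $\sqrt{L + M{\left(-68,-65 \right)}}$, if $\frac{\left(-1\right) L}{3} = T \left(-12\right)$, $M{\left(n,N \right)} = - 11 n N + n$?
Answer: $4 i \sqrt{3637} \approx 241.23 i$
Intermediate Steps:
$M{\left(n,N \right)} = n - 11 N n$ ($M{\left(n,N \right)} = - 11 N n + n = n - 11 N n$)
$L = -9504$ ($L = - 3 \left(\left(-264\right) \left(-12\right)\right) = \left(-3\right) 3168 = -9504$)
$\sqrt{L + M{\left(-68,-65 \right)}} = \sqrt{-9504 - 68 \left(1 - -715\right)} = \sqrt{-9504 - 68 \left(1 + 715\right)} = \sqrt{-9504 - 48688} = \sqrt{-58192} = 4 i \sqrt{3637}$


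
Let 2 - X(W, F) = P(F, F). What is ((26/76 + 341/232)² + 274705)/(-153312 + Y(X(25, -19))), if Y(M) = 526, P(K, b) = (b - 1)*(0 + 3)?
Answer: -5337709405289/2968702872704 ≈ -1.7980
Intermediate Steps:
P(K, b) = -3 + 3*b (P(K, b) = (-1 + b)*3 = -3 + 3*b)
X(W, F) = 5 - 3*F (X(W, F) = 2 - (-3 + 3*F) = 2 + (3 - 3*F) = 5 - 3*F)
((26/76 + 341/232)² + 274705)/(-153312 + Y(X(25, -19))) = ((26/76 + 341/232)² + 274705)/(-153312 + 526) = ((26*(1/76) + 341*(1/232))² + 274705)/(-152786) = ((13/38 + 341/232)² + 274705)*(-1/152786) = ((7987/4408)² + 274705)*(-1/152786) = (63792169/19430464 + 274705)*(-1/152786) = (5337709405289/19430464)*(-1/152786) = -5337709405289/2968702872704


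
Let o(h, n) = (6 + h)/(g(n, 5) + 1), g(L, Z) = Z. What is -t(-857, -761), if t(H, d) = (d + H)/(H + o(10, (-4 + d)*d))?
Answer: -4854/2563 ≈ -1.8939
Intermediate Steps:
o(h, n) = 1 + h/6 (o(h, n) = (6 + h)/(5 + 1) = (6 + h)/6 = (6 + h)*(⅙) = 1 + h/6)
t(H, d) = (H + d)/(8/3 + H) (t(H, d) = (d + H)/(H + (1 + (⅙)*10)) = (H + d)/(H + (1 + 5/3)) = (H + d)/(H + 8/3) = (H + d)/(8/3 + H))
-t(-857, -761) = -3*(-857 - 761)/(8 + 3*(-857)) = -3*(-1618)/(8 - 2571) = -3*(-1618)/(-2563) = -3*(-1)*(-1618)/2563 = -1*4854/2563 = -4854/2563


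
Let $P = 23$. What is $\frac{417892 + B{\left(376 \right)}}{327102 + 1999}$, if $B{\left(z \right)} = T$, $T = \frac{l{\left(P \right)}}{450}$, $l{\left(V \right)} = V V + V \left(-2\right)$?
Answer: $\frac{62683961}{49365150} \approx 1.2698$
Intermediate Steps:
$l{\left(V \right)} = V^{2} - 2 V$
$T = \frac{161}{150}$ ($T = \frac{23 \left(-2 + 23\right)}{450} = 23 \cdot 21 \cdot \frac{1}{450} = 483 \cdot \frac{1}{450} = \frac{161}{150} \approx 1.0733$)
$B{\left(z \right)} = \frac{161}{150}$
$\frac{417892 + B{\left(376 \right)}}{327102 + 1999} = \frac{417892 + \frac{161}{150}}{327102 + 1999} = \frac{62683961}{150 \cdot 329101} = \frac{62683961}{150} \cdot \frac{1}{329101} = \frac{62683961}{49365150}$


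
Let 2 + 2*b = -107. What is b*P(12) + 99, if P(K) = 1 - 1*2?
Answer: 307/2 ≈ 153.50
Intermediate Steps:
b = -109/2 (b = -1 + (½)*(-107) = -1 - 107/2 = -109/2 ≈ -54.500)
P(K) = -1 (P(K) = 1 - 2 = -1)
b*P(12) + 99 = -109/2*(-1) + 99 = 109/2 + 99 = 307/2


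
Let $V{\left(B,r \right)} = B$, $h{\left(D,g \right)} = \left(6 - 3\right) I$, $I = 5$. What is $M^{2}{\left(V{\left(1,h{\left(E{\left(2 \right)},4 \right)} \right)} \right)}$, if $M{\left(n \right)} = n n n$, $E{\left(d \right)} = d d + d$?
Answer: $1$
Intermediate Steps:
$E{\left(d \right)} = d + d^{2}$ ($E{\left(d \right)} = d^{2} + d = d + d^{2}$)
$h{\left(D,g \right)} = 15$ ($h{\left(D,g \right)} = \left(6 - 3\right) 5 = 3 \cdot 5 = 15$)
$M{\left(n \right)} = n^{3}$ ($M{\left(n \right)} = n n^{2} = n^{3}$)
$M^{2}{\left(V{\left(1,h{\left(E{\left(2 \right)},4 \right)} \right)} \right)} = \left(1^{3}\right)^{2} = 1^{2} = 1$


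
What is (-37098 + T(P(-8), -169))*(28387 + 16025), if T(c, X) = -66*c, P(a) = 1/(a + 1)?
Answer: -11530243440/7 ≈ -1.6472e+9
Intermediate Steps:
P(a) = 1/(1 + a)
(-37098 + T(P(-8), -169))*(28387 + 16025) = (-37098 - 66/(1 - 8))*(28387 + 16025) = (-37098 - 66/(-7))*44412 = (-37098 - 66*(-1/7))*44412 = (-37098 + 66/7)*44412 = -259620/7*44412 = -11530243440/7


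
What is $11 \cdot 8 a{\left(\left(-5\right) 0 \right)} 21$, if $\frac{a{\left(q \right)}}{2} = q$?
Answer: $0$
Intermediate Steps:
$a{\left(q \right)} = 2 q$
$11 \cdot 8 a{\left(\left(-5\right) 0 \right)} 21 = 11 \cdot 8 \cdot 2 \left(\left(-5\right) 0\right) 21 = 88 \cdot 2 \cdot 0 \cdot 21 = 88 \cdot 0 \cdot 21 = 0 \cdot 21 = 0$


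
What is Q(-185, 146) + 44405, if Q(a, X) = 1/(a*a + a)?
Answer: 1511546201/34040 ≈ 44405.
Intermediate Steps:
Q(a, X) = 1/(a + a²) (Q(a, X) = 1/(a² + a) = 1/(a + a²))
Q(-185, 146) + 44405 = 1/((-185)*(1 - 185)) + 44405 = -1/185/(-184) + 44405 = -1/185*(-1/184) + 44405 = 1/34040 + 44405 = 1511546201/34040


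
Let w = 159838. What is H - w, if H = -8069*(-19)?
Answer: -6527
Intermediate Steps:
H = 153311
H - w = 153311 - 1*159838 = 153311 - 159838 = -6527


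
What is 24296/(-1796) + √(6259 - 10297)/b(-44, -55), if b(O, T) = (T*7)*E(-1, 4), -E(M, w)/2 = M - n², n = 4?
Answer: -6074/449 - I*√4038/13090 ≈ -13.528 - 0.0048545*I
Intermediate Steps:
E(M, w) = 32 - 2*M (E(M, w) = -2*(M - 1*4²) = -2*(M - 1*16) = -2*(M - 16) = -2*(-16 + M) = 32 - 2*M)
b(O, T) = 238*T (b(O, T) = (T*7)*(32 - 2*(-1)) = (7*T)*(32 + 2) = (7*T)*34 = 238*T)
24296/(-1796) + √(6259 - 10297)/b(-44, -55) = 24296/(-1796) + √(6259 - 10297)/((238*(-55))) = 24296*(-1/1796) + √(-4038)/(-13090) = -6074/449 + (I*√4038)*(-1/13090) = -6074/449 - I*√4038/13090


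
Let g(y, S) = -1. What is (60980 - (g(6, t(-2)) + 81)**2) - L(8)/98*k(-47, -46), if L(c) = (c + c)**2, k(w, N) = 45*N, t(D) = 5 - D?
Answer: 2939380/49 ≈ 59987.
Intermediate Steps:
L(c) = 4*c**2 (L(c) = (2*c)**2 = 4*c**2)
(60980 - (g(6, t(-2)) + 81)**2) - L(8)/98*k(-47, -46) = (60980 - (-1 + 81)**2) - (4*8**2)/98*45*(-46) = (60980 - 1*80**2) - (4*64)*(1/98)*(-2070) = (60980 - 1*6400) - 256*(1/98)*(-2070) = (60980 - 6400) - 128*(-2070)/49 = 54580 - 1*(-264960/49) = 54580 + 264960/49 = 2939380/49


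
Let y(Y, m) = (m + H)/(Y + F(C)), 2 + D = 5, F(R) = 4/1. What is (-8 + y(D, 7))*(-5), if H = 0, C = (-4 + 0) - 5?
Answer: 35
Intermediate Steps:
C = -9 (C = -4 - 5 = -9)
F(R) = 4 (F(R) = 4*1 = 4)
D = 3 (D = -2 + 5 = 3)
y(Y, m) = m/(4 + Y) (y(Y, m) = (m + 0)/(Y + 4) = m/(4 + Y))
(-8 + y(D, 7))*(-5) = (-8 + 7/(4 + 3))*(-5) = (-8 + 7/7)*(-5) = (-8 + 7*(1/7))*(-5) = (-8 + 1)*(-5) = -7*(-5) = 35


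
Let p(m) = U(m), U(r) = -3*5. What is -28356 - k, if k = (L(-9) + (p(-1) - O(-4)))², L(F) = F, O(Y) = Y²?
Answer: -29956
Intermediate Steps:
U(r) = -15
p(m) = -15
k = 1600 (k = (-9 + (-15 - 1*(-4)²))² = (-9 + (-15 - 1*16))² = (-9 + (-15 - 16))² = (-9 - 31)² = (-40)² = 1600)
-28356 - k = -28356 - 1*1600 = -28356 - 1600 = -29956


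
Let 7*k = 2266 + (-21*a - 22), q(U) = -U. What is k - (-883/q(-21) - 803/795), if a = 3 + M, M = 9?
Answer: 607752/1855 ≈ 327.63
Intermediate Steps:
a = 12 (a = 3 + 9 = 12)
k = 1992/7 (k = (2266 + (-21*12 - 22))/7 = (2266 + (-252 - 22))/7 = (2266 - 274)/7 = (⅐)*1992 = 1992/7 ≈ 284.57)
k - (-883/q(-21) - 803/795) = 1992/7 - (-883/((-1*(-21))) - 803/795) = 1992/7 - (-883/21 - 803*1/795) = 1992/7 - (-883*1/21 - 803/795) = 1992/7 - (-883/21 - 803/795) = 1992/7 - 1*(-79872/1855) = 1992/7 + 79872/1855 = 607752/1855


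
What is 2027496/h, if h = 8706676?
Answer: 506874/2176669 ≈ 0.23287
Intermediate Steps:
2027496/h = 2027496/8706676 = 2027496*(1/8706676) = 506874/2176669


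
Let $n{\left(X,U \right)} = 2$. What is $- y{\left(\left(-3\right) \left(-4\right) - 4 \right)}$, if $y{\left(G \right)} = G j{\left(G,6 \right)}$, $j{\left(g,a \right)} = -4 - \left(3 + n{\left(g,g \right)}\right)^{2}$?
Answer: $232$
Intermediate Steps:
$j{\left(g,a \right)} = -29$ ($j{\left(g,a \right)} = -4 - \left(3 + 2\right)^{2} = -4 - 5^{2} = -4 - 25 = -29$)
$y{\left(G \right)} = - 29 G$ ($y{\left(G \right)} = G \left(-29\right) = - 29 G$)
$- y{\left(\left(-3\right) \left(-4\right) - 4 \right)} = - \left(-29\right) \left(\left(-3\right) \left(-4\right) - 4\right) = - \left(-29\right) \left(12 - 4\right) = - \left(-29\right) 8 = \left(-1\right) \left(-232\right) = 232$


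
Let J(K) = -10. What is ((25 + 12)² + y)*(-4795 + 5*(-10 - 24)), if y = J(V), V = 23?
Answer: -6747435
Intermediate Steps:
y = -10
((25 + 12)² + y)*(-4795 + 5*(-10 - 24)) = ((25 + 12)² - 10)*(-4795 + 5*(-10 - 24)) = (37² - 10)*(-4795 + 5*(-34)) = (1369 - 10)*(-4795 - 170) = 1359*(-4965) = -6747435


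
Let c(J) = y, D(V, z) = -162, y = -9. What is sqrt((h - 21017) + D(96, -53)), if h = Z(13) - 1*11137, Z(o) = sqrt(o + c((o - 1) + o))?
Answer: I*sqrt(32314) ≈ 179.76*I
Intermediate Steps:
c(J) = -9
Z(o) = sqrt(-9 + o) (Z(o) = sqrt(o - 9) = sqrt(-9 + o))
h = -11135 (h = sqrt(-9 + 13) - 1*11137 = sqrt(4) - 11137 = 2 - 11137 = -11135)
sqrt((h - 21017) + D(96, -53)) = sqrt((-11135 - 21017) - 162) = sqrt(-32152 - 162) = sqrt(-32314) = I*sqrt(32314)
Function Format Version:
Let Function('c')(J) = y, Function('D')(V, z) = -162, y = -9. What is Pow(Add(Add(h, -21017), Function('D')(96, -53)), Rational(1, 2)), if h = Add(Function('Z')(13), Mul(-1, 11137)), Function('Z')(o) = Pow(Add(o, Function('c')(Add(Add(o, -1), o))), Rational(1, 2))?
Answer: Mul(I, Pow(32314, Rational(1, 2))) ≈ Mul(179.76, I)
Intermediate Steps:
Function('c')(J) = -9
Function('Z')(o) = Pow(Add(-9, o), Rational(1, 2)) (Function('Z')(o) = Pow(Add(o, -9), Rational(1, 2)) = Pow(Add(-9, o), Rational(1, 2)))
h = -11135 (h = Add(Pow(Add(-9, 13), Rational(1, 2)), Mul(-1, 11137)) = Add(Pow(4, Rational(1, 2)), -11137) = Add(2, -11137) = -11135)
Pow(Add(Add(h, -21017), Function('D')(96, -53)), Rational(1, 2)) = Pow(Add(Add(-11135, -21017), -162), Rational(1, 2)) = Pow(Add(-32152, -162), Rational(1, 2)) = Pow(-32314, Rational(1, 2)) = Mul(I, Pow(32314, Rational(1, 2)))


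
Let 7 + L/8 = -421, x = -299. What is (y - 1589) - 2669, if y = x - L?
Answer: -1133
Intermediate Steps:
L = -3424 (L = -56 + 8*(-421) = -56 - 3368 = -3424)
y = 3125 (y = -299 - 1*(-3424) = -299 + 3424 = 3125)
(y - 1589) - 2669 = (3125 - 1589) - 2669 = 1536 - 2669 = -1133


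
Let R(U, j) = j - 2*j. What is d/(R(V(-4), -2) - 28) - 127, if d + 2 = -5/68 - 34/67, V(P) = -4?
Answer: -15032153/118456 ≈ -126.90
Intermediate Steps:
R(U, j) = -j
d = -11759/4556 (d = -2 + (-5/68 - 34/67) = -2 - 2647/4556 = -11759/4556 ≈ -2.5810)
d/(R(V(-4), -2) - 28) - 127 = -11759/4556/(-1*(-2) - 28) - 127 = -11759/4556/(2 - 28) - 127 = -11759/4556/(-26) - 127 = -1/26*(-11759/4556) - 127 = 11759/118456 - 127 = -15032153/118456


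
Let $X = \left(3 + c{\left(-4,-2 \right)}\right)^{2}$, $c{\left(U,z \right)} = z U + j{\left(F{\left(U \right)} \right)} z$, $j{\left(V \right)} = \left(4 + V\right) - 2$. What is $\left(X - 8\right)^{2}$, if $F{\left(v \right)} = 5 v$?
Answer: $4844401$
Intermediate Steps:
$j{\left(V \right)} = 2 + V$
$c{\left(U,z \right)} = U z + z \left(2 + 5 U\right)$ ($c{\left(U,z \right)} = z U + \left(2 + 5 U\right) z = U z + z \left(2 + 5 U\right)$)
$X = 2209$ ($X = \left(3 + 2 \left(-2\right) \left(1 + 3 \left(-4\right)\right)\right)^{2} = \left(3 + 2 \left(-2\right) \left(1 - 12\right)\right)^{2} = \left(3 + 2 \left(-2\right) \left(-11\right)\right)^{2} = \left(3 + 44\right)^{2} = 47^{2} = 2209$)
$\left(X - 8\right)^{2} = \left(2209 - 8\right)^{2} = 2201^{2} = 4844401$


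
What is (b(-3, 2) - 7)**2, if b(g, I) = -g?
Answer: 16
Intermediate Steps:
(b(-3, 2) - 7)**2 = (-1*(-3) - 7)**2 = (3 - 7)**2 = (-4)**2 = 16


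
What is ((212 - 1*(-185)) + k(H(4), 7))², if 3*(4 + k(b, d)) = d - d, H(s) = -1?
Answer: 154449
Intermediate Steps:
k(b, d) = -4 (k(b, d) = -4 + (d - d)/3 = -4 + (⅓)*0 = -4 + 0 = -4)
((212 - 1*(-185)) + k(H(4), 7))² = ((212 - 1*(-185)) - 4)² = ((212 + 185) - 4)² = (397 - 4)² = 393² = 154449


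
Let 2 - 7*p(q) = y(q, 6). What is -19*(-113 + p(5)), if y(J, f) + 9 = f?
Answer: 14934/7 ≈ 2133.4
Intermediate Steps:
y(J, f) = -9 + f
p(q) = 5/7 (p(q) = 2/7 - (-9 + 6)/7 = 2/7 - 1/7*(-3) = 2/7 + 3/7 = 5/7)
-19*(-113 + p(5)) = -19*(-113 + 5/7) = -19*(-786/7) = 14934/7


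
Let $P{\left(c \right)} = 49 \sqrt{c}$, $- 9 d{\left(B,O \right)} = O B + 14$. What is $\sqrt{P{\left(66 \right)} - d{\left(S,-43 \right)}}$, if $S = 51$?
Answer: $\frac{\sqrt{-2179 + 441 \sqrt{66}}}{3} \approx 12.489$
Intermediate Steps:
$d{\left(B,O \right)} = - \frac{14}{9} - \frac{B O}{9}$ ($d{\left(B,O \right)} = - \frac{O B + 14}{9} = - \frac{B O + 14}{9} = - \frac{14 + B O}{9} = - \frac{14}{9} - \frac{B O}{9}$)
$\sqrt{P{\left(66 \right)} - d{\left(S,-43 \right)}} = \sqrt{49 \sqrt{66} - \left(- \frac{14}{9} - \frac{17}{3} \left(-43\right)\right)} = \sqrt{49 \sqrt{66} - \left(- \frac{14}{9} + \frac{731}{3}\right)} = \sqrt{49 \sqrt{66} - \frac{2179}{9}} = \sqrt{- \frac{2179}{9} + 49 \sqrt{66}}$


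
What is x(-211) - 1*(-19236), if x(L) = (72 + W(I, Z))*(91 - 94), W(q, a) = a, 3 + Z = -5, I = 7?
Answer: 19044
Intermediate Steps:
Z = -8 (Z = -3 - 5 = -8)
x(L) = -192 (x(L) = (72 - 8)*(91 - 94) = 64*(-3) = -192)
x(-211) - 1*(-19236) = -192 - 1*(-19236) = -192 + 19236 = 19044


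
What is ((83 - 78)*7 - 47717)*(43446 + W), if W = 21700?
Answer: -3106291572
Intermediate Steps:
((83 - 78)*7 - 47717)*(43446 + W) = ((83 - 78)*7 - 47717)*(43446 + 21700) = (5*7 - 47717)*65146 = (35 - 47717)*65146 = -47682*65146 = -3106291572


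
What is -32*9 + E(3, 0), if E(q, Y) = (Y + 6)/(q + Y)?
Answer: -286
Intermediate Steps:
E(q, Y) = (6 + Y)/(Y + q)
-32*9 + E(3, 0) = -32*9 + (6 + 0)/(0 + 3) = -288 + 6/3 = -288 + (⅓)*6 = -288 + 2 = -286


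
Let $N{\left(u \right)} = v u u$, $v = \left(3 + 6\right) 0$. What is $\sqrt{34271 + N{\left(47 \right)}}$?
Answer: $\sqrt{34271} \approx 185.12$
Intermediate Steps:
$v = 0$ ($v = 9 \cdot 0 = 0$)
$N{\left(u \right)} = 0$ ($N{\left(u \right)} = 0 u u = 0 u = 0$)
$\sqrt{34271 + N{\left(47 \right)}} = \sqrt{34271 + 0} = \sqrt{34271}$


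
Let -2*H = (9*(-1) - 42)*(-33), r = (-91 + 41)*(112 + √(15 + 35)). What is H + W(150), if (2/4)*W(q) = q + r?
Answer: -23483/2 - 500*√2 ≈ -12449.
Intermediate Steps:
r = -5600 - 250*√2 (r = -50*(112 + √50) = -50*(112 + 5*√2) = -5600 - 250*√2 ≈ -5953.6)
W(q) = -11200 - 500*√2 + 2*q (W(q) = 2*(q + (-5600 - 250*√2)) = 2*(-5600 + q - 250*√2) = -11200 - 500*√2 + 2*q)
H = -1683/2 (H = -(9*(-1) - 42)*(-33)/2 = -(-9 - 42)*(-33)/2 = -(-51)*(-33)/2 = -½*1683 = -1683/2 ≈ -841.50)
H + W(150) = -1683/2 + (-11200 - 500*√2 + 2*150) = -1683/2 + (-11200 - 500*√2 + 300) = -1683/2 + (-10900 - 500*√2) = -23483/2 - 500*√2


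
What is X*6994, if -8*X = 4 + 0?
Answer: -3497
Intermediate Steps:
X = -½ (X = -(4 + 0)/8 = -⅛*4 = -½ ≈ -0.50000)
X*6994 = -½*6994 = -3497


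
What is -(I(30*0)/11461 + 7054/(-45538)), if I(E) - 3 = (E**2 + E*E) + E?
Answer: 40354640/260955509 ≈ 0.15464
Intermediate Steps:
I(E) = 3 + E + 2*E**2 (I(E) = 3 + ((E**2 + E*E) + E) = 3 + ((E**2 + E**2) + E) = 3 + (2*E**2 + E) = 3 + (E + 2*E**2) = 3 + E + 2*E**2)
-(I(30*0)/11461 + 7054/(-45538)) = -((3 + 30*0 + 2*(30*0)**2)/11461 + 7054/(-45538)) = -((3 + 0 + 2*0**2)*(1/11461) + 7054*(-1/45538)) = -((3 + 0 + 2*0)*(1/11461) - 3527/22769) = -((3 + 0 + 0)*(1/11461) - 3527/22769) = -(3*(1/11461) - 3527/22769) = -(3/11461 - 3527/22769) = -1*(-40354640/260955509) = 40354640/260955509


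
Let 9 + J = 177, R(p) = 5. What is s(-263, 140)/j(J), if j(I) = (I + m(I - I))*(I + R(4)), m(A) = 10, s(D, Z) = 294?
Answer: 147/15397 ≈ 0.0095473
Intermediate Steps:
J = 168 (J = -9 + 177 = 168)
j(I) = (5 + I)*(10 + I) (j(I) = (I + 10)*(I + 5) = (10 + I)*(5 + I) = (5 + I)*(10 + I))
s(-263, 140)/j(J) = 294/(50 + 168**2 + 15*168) = 294/(50 + 28224 + 2520) = 294/30794 = 294*(1/30794) = 147/15397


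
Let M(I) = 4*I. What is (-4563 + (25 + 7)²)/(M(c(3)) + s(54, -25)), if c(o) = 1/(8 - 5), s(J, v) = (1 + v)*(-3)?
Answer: -10617/220 ≈ -48.259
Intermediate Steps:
s(J, v) = -3 - 3*v
c(o) = ⅓ (c(o) = 1/3 = ⅓)
(-4563 + (25 + 7)²)/(M(c(3)) + s(54, -25)) = (-4563 + (25 + 7)²)/(4*(⅓) + (-3 - 3*(-25))) = (-4563 + 32²)/(4/3 + (-3 + 75)) = (-4563 + 1024)/(4/3 + 72) = -3539/220/3 = -3539*3/220 = -10617/220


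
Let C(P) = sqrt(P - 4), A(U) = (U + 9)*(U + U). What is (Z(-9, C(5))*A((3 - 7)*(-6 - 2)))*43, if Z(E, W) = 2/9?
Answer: 225664/9 ≈ 25074.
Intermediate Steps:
A(U) = 2*U*(9 + U) (A(U) = (9 + U)*(2*U) = 2*U*(9 + U))
C(P) = sqrt(-4 + P)
Z(E, W) = 2/9 (Z(E, W) = 2*(1/9) = 2/9)
(Z(-9, C(5))*A((3 - 7)*(-6 - 2)))*43 = (2*(2*((3 - 7)*(-6 - 2))*(9 + (3 - 7)*(-6 - 2)))/9)*43 = (2*(2*(-4*(-8))*(9 - 4*(-8)))/9)*43 = (2*(2*32*(9 + 32))/9)*43 = (2*(2*32*41)/9)*43 = ((2/9)*2624)*43 = (5248/9)*43 = 225664/9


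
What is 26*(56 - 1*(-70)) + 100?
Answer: 3376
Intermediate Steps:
26*(56 - 1*(-70)) + 100 = 26*(56 + 70) + 100 = 26*126 + 100 = 3276 + 100 = 3376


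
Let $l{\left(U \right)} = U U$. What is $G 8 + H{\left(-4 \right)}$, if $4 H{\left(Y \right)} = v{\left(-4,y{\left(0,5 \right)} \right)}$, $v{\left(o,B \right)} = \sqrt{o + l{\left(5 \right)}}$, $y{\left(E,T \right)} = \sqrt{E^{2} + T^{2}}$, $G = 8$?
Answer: $64 + \frac{\sqrt{21}}{4} \approx 65.146$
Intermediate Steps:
$l{\left(U \right)} = U^{2}$
$v{\left(o,B \right)} = \sqrt{25 + o}$ ($v{\left(o,B \right)} = \sqrt{o + 5^{2}} = \sqrt{o + 25} = \sqrt{25 + o}$)
$H{\left(Y \right)} = \frac{\sqrt{21}}{4}$ ($H{\left(Y \right)} = \frac{\sqrt{25 - 4}}{4} = \frac{\sqrt{21}}{4}$)
$G 8 + H{\left(-4 \right)} = 8 \cdot 8 + \frac{\sqrt{21}}{4} = 64 + \frac{\sqrt{21}}{4}$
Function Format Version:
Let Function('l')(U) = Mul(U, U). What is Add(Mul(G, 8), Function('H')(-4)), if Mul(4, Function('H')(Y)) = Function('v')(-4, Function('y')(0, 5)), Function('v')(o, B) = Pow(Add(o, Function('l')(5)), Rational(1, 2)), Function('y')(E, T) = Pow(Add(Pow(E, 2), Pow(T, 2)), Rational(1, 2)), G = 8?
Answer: Add(64, Mul(Rational(1, 4), Pow(21, Rational(1, 2)))) ≈ 65.146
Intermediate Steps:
Function('l')(U) = Pow(U, 2)
Function('v')(o, B) = Pow(Add(25, o), Rational(1, 2)) (Function('v')(o, B) = Pow(Add(o, Pow(5, 2)), Rational(1, 2)) = Pow(Add(o, 25), Rational(1, 2)) = Pow(Add(25, o), Rational(1, 2)))
Function('H')(Y) = Mul(Rational(1, 4), Pow(21, Rational(1, 2))) (Function('H')(Y) = Mul(Rational(1, 4), Pow(Add(25, -4), Rational(1, 2))) = Mul(Rational(1, 4), Pow(21, Rational(1, 2))))
Add(Mul(G, 8), Function('H')(-4)) = Add(Mul(8, 8), Mul(Rational(1, 4), Pow(21, Rational(1, 2)))) = Add(64, Mul(Rational(1, 4), Pow(21, Rational(1, 2))))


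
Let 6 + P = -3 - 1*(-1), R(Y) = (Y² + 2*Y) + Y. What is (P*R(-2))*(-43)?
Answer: -688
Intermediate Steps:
R(Y) = Y² + 3*Y
P = -8 (P = -6 + (-3 - 1*(-1)) = -6 + (-3 + 1) = -6 - 2 = -8)
(P*R(-2))*(-43) = -(-16)*(3 - 2)*(-43) = -(-16)*(-43) = -8*(-2)*(-43) = 16*(-43) = -688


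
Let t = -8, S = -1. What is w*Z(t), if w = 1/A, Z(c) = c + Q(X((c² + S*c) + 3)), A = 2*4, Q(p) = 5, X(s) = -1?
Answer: -3/8 ≈ -0.37500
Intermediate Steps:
A = 8
Z(c) = 5 + c (Z(c) = c + 5 = 5 + c)
w = ⅛ (w = 1/8 = ⅛ ≈ 0.12500)
w*Z(t) = (5 - 8)/8 = (⅛)*(-3) = -3/8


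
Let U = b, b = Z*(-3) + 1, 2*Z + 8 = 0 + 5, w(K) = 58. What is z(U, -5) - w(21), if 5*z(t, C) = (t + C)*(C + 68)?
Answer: -517/10 ≈ -51.700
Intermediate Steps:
Z = -3/2 (Z = -4 + (0 + 5)/2 = -4 + (1/2)*5 = -4 + 5/2 = -3/2 ≈ -1.5000)
b = 11/2 (b = -3/2*(-3) + 1 = 9/2 + 1 = 11/2 ≈ 5.5000)
U = 11/2 ≈ 5.5000
z(t, C) = (68 + C)*(C + t)/5 (z(t, C) = ((t + C)*(C + 68))/5 = ((C + t)*(68 + C))/5 = ((68 + C)*(C + t))/5 = (68 + C)*(C + t)/5)
z(U, -5) - w(21) = ((1/5)*(-5)**2 + (68/5)*(-5) + (68/5)*(11/2) + (1/5)*(-5)*(11/2)) - 1*58 = ((1/5)*25 - 68 + 374/5 - 11/2) - 58 = (5 - 68 + 374/5 - 11/2) - 58 = 63/10 - 58 = -517/10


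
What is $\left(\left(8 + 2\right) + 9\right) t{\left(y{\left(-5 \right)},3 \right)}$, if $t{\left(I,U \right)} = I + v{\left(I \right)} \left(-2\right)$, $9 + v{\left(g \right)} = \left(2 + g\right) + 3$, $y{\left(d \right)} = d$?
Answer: $247$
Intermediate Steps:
$v{\left(g \right)} = -4 + g$ ($v{\left(g \right)} = -9 + \left(\left(2 + g\right) + 3\right) = -9 + \left(5 + g\right) = -4 + g$)
$t{\left(I,U \right)} = 8 - I$ ($t{\left(I,U \right)} = I + \left(-4 + I\right) \left(-2\right) = I - \left(-8 + 2 I\right) = 8 - I$)
$\left(\left(8 + 2\right) + 9\right) t{\left(y{\left(-5 \right)},3 \right)} = \left(\left(8 + 2\right) + 9\right) \left(8 - -5\right) = \left(10 + 9\right) \left(8 + 5\right) = 19 \cdot 13 = 247$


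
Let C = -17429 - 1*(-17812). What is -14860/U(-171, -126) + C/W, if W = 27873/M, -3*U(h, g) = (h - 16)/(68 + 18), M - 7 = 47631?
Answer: -103449856042/5212251 ≈ -19847.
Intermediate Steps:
M = 47638 (M = 7 + 47631 = 47638)
U(h, g) = 8/129 - h/258 (U(h, g) = -(h - 16)/(3*(68 + 18)) = -(-16 + h)/(3*86) = -(-8/43 + h/86)/3 = 8/129 - h/258)
W = 27873/47638 ≈ 0.58510
C = 383 (C = -17429 + 17812 = 383)
-14860/U(-171, -126) + C/W = -14860/(8/129 - 1/258*(-171)) + 383/(27873/47638) = -14860/(8/129 + 57/86) + 383*(47638/27873) = -14860/187/258 + 18245354/27873 = -14860*258/187 + 18245354/27873 = -3833880/187 + 18245354/27873 = -103449856042/5212251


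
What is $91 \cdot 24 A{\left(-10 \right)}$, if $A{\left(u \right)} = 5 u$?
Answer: $-109200$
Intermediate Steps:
$91 \cdot 24 A{\left(-10 \right)} = 91 \cdot 24 \cdot 5 \left(-10\right) = 2184 \left(-50\right) = -109200$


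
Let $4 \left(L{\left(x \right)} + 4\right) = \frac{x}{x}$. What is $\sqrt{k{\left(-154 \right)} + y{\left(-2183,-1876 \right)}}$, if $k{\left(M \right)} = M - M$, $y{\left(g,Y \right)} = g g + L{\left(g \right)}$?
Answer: $\frac{\sqrt{19061941}}{2} \approx 2183.0$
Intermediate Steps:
$L{\left(x \right)} = - \frac{15}{4}$ ($L{\left(x \right)} = -4 + \frac{x \frac{1}{x}}{4} = -4 + \frac{1}{4} \cdot 1 = -4 + \frac{1}{4} = - \frac{15}{4}$)
$y{\left(g,Y \right)} = - \frac{15}{4} + g^{2}$ ($y{\left(g,Y \right)} = g g - \frac{15}{4} = g^{2} - \frac{15}{4} = - \frac{15}{4} + g^{2}$)
$k{\left(M \right)} = 0$
$\sqrt{k{\left(-154 \right)} + y{\left(-2183,-1876 \right)}} = \sqrt{0 - \left(\frac{15}{4} - \left(-2183\right)^{2}\right)} = \sqrt{0 + \left(- \frac{15}{4} + 4765489\right)} = \sqrt{0 + \frac{19061941}{4}} = \sqrt{\frac{19061941}{4}} = \frac{\sqrt{19061941}}{2}$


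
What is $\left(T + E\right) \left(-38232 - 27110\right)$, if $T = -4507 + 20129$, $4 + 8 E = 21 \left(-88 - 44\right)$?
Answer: $-998099050$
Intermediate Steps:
$E = -347$ ($E = - \frac{1}{2} + \frac{21 \left(-88 - 44\right)}{8} = - \frac{1}{2} + \frac{21 \left(-132\right)}{8} = - \frac{1}{2} + \frac{1}{8} \left(-2772\right) = - \frac{1}{2} - \frac{693}{2} = -347$)
$T = 15622$
$\left(T + E\right) \left(-38232 - 27110\right) = \left(15622 - 347\right) \left(-38232 - 27110\right) = 15275 \left(-65342\right) = -998099050$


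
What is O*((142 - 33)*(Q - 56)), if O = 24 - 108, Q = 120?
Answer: -585984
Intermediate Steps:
O = -84
O*((142 - 33)*(Q - 56)) = -84*(142 - 33)*(120 - 56) = -9156*64 = -84*6976 = -585984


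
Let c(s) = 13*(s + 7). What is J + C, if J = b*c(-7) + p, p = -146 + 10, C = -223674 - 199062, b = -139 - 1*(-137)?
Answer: -422872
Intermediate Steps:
c(s) = 91 + 13*s (c(s) = 13*(7 + s) = 91 + 13*s)
b = -2 (b = -139 + 137 = -2)
C = -422736
p = -136
J = -136 (J = -2*(91 + 13*(-7)) - 136 = -2*(91 - 91) - 136 = -2*0 - 136 = 0 - 136 = -136)
J + C = -136 - 422736 = -422872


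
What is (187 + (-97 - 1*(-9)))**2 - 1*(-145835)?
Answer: 155636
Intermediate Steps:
(187 + (-97 - 1*(-9)))**2 - 1*(-145835) = (187 + (-97 + 9))**2 + 145835 = (187 - 88)**2 + 145835 = 99**2 + 145835 = 9801 + 145835 = 155636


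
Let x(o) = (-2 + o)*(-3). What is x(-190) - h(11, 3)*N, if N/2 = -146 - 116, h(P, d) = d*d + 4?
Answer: 7388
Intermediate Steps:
h(P, d) = 4 + d² (h(P, d) = d² + 4 = 4 + d²)
x(o) = 6 - 3*o
N = -524 (N = 2*(-146 - 116) = 2*(-262) = -524)
x(-190) - h(11, 3)*N = (6 - 3*(-190)) - (4 + 3²)*(-524) = (6 + 570) - (4 + 9)*(-524) = 576 - 13*(-524) = 576 - 1*(-6812) = 576 + 6812 = 7388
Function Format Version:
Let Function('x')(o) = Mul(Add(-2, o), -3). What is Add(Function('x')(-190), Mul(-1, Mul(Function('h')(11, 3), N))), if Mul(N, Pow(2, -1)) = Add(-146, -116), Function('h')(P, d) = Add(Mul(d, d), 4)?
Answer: 7388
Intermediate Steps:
Function('h')(P, d) = Add(4, Pow(d, 2)) (Function('h')(P, d) = Add(Pow(d, 2), 4) = Add(4, Pow(d, 2)))
Function('x')(o) = Add(6, Mul(-3, o))
N = -524 (N = Mul(2, Add(-146, -116)) = Mul(2, -262) = -524)
Add(Function('x')(-190), Mul(-1, Mul(Function('h')(11, 3), N))) = Add(Add(6, Mul(-3, -190)), Mul(-1, Mul(Add(4, Pow(3, 2)), -524))) = Add(Add(6, 570), Mul(-1, Mul(Add(4, 9), -524))) = Add(576, Mul(-1, Mul(13, -524))) = Add(576, Mul(-1, -6812)) = Add(576, 6812) = 7388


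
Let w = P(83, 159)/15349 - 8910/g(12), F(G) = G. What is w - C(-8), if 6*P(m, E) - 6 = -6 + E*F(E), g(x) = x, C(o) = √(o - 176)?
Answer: -11392419/15349 - 2*I*√46 ≈ -742.23 - 13.565*I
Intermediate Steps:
C(o) = √(-176 + o)
P(m, E) = E²/6 (P(m, E) = 1 + (-6 + E*E)/6 = 1 + (-6 + E²)/6 = 1 + (-1 + E²/6) = E²/6)
w = -11392419/15349 (w = ((⅙)*159²)/15349 - 8910/12 = ((⅙)*25281)*(1/15349) - 8910*1/12 = (8427/2)*(1/15349) - 1485/2 = 8427/30698 - 1485/2 = -11392419/15349 ≈ -742.23)
w - C(-8) = -11392419/15349 - √(-176 - 8) = -11392419/15349 - √(-184) = -11392419/15349 - 2*I*√46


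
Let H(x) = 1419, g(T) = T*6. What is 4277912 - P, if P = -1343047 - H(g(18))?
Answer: 5622378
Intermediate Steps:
g(T) = 6*T
P = -1344466 (P = -1343047 - 1*1419 = -1343047 - 1419 = -1344466)
4277912 - P = 4277912 - 1*(-1344466) = 4277912 + 1344466 = 5622378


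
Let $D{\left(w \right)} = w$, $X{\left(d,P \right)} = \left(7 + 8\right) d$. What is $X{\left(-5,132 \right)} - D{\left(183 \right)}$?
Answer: $-258$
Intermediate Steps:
$X{\left(d,P \right)} = 15 d$
$X{\left(-5,132 \right)} - D{\left(183 \right)} = 15 \left(-5\right) - 183 = -75 - 183 = -258$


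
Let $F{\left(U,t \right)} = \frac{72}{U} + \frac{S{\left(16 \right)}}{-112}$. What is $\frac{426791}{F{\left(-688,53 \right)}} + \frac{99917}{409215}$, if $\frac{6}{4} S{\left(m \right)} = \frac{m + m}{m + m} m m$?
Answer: $- \frac{1823215630841}{6956655} \approx -2.6208 \cdot 10^{5}$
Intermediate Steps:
$S{\left(m \right)} = \frac{2 m^{2}}{3}$ ($S{\left(m \right)} = \frac{2 \frac{m + m}{m + m} m m}{3} = \frac{2 \frac{2 m}{2 m} m m}{3} = \frac{2 \cdot 2 m \frac{1}{2 m} m m}{3} = \frac{2 \cdot 1 m m}{3} = \frac{2 m m}{3} = \frac{2 m^{2}}{3}$)
$F{\left(U,t \right)} = - \frac{32}{21} + \frac{72}{U}$ ($F{\left(U,t \right)} = \frac{72}{U} + \frac{\frac{2}{3} \cdot 16^{2}}{-112} = \frac{72}{U} + \frac{2}{3} \cdot 256 \left(- \frac{1}{112}\right) = \frac{72}{U} + \frac{512}{3} \left(- \frac{1}{112}\right) = \frac{72}{U} - \frac{32}{21} = - \frac{32}{21} + \frac{72}{U}$)
$\frac{426791}{F{\left(-688,53 \right)}} + \frac{99917}{409215} = \frac{426791}{- \frac{32}{21} + \frac{72}{-688}} + \frac{99917}{409215} = \frac{426791}{- \frac{32}{21} + 72 \left(- \frac{1}{688}\right)} + 99917 \cdot \frac{1}{409215} = \frac{426791}{- \frac{32}{21} - \frac{9}{86}} + \frac{99917}{409215} = \frac{426791}{- \frac{2941}{1806}} + \frac{99917}{409215} = 426791 \left(- \frac{1806}{2941}\right) + \frac{99917}{409215} = - \frac{4455402}{17} + \frac{99917}{409215} = - \frac{1823215630841}{6956655}$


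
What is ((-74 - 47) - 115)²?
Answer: 55696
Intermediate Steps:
((-74 - 47) - 115)² = (-121 - 115)² = (-236)² = 55696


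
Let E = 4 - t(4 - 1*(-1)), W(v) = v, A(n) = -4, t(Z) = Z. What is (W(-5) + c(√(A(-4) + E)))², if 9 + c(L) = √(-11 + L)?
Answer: (14 - √(-11 + I*√5))² ≈ 175.61 - 91.103*I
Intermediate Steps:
E = -1 (E = 4 - (4 - 1*(-1)) = 4 - (4 + 1) = 4 - 1*5 = 4 - 5 = -1)
c(L) = -9 + √(-11 + L)
(W(-5) + c(√(A(-4) + E)))² = (-5 + (-9 + √(-11 + √(-4 - 1))))² = (-5 + (-9 + √(-11 + √(-5))))² = (-5 + (-9 + √(-11 + I*√5)))² = (-14 + √(-11 + I*√5))²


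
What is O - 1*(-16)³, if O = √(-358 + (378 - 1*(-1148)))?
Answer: 4096 + 4*√73 ≈ 4130.2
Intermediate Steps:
O = 4*√73 (O = √(-358 + (378 + 1148)) = √(-358 + 1526) = √1168 = 4*√73 ≈ 34.176)
O - 1*(-16)³ = 4*√73 - 1*(-16)³ = 4*√73 - 1*(-4096) = 4*√73 + 4096 = 4096 + 4*√73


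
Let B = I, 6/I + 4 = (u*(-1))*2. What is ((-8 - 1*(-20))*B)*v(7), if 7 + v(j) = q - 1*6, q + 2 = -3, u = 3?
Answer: 648/5 ≈ 129.60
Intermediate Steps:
q = -5 (q = -2 - 3 = -5)
I = -⅗ (I = 6/(-4 + (3*(-1))*2) = 6/(-4 - 3*2) = 6/(-4 - 6) = 6/(-10) = 6*(-⅒) = -⅗ ≈ -0.60000)
B = -⅗ ≈ -0.60000
v(j) = -18 (v(j) = -7 + (-5 - 1*6) = -7 + (-5 - 6) = -7 - 11 = -18)
((-8 - 1*(-20))*B)*v(7) = ((-8 - 1*(-20))*(-⅗))*(-18) = ((-8 + 20)*(-⅗))*(-18) = (12*(-⅗))*(-18) = -36/5*(-18) = 648/5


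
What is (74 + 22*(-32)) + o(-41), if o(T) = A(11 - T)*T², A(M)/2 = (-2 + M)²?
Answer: 8404370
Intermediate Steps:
A(M) = 2*(-2 + M)²
o(T) = 2*T²*(9 - T)² (o(T) = (2*(-2 + (11 - T))²)*T² = (2*(9 - T)²)*T² = 2*T²*(9 - T)²)
(74 + 22*(-32)) + o(-41) = (74 + 22*(-32)) + 2*(-41)²*(-9 - 41)² = (74 - 704) + 2*1681*(-50)² = -630 + 2*1681*2500 = -630 + 8405000 = 8404370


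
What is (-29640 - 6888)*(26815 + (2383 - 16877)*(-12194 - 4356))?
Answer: -8763159067920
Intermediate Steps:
(-29640 - 6888)*(26815 + (2383 - 16877)*(-12194 - 4356)) = -36528*(26815 - 14494*(-16550)) = -36528*(26815 + 239875700) = -36528*239902515 = -8763159067920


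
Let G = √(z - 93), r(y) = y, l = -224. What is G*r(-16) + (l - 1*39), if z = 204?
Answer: -263 - 16*√111 ≈ -431.57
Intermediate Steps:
G = √111 (G = √(204 - 93) = √111 ≈ 10.536)
G*r(-16) + (l - 1*39) = √111*(-16) + (-224 - 1*39) = -16*√111 + (-224 - 39) = -16*√111 - 263 = -263 - 16*√111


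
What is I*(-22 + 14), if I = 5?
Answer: -40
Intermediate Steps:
I*(-22 + 14) = 5*(-22 + 14) = 5*(-8) = -40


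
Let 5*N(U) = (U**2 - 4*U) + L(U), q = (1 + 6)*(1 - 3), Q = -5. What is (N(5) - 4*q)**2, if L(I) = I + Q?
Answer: 3249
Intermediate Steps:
L(I) = -5 + I (L(I) = I - 5 = -5 + I)
q = -14 (q = 7*(-2) = -14)
N(U) = -1 - 3*U/5 + U**2/5 (N(U) = ((U**2 - 4*U) + (-5 + U))/5 = (-5 + U**2 - 3*U)/5 = -1 - 3*U/5 + U**2/5)
(N(5) - 4*q)**2 = ((-1 - 3/5*5 + (1/5)*5**2) - 4*(-14))**2 = ((-1 - 3 + (1/5)*25) + 56)**2 = ((-1 - 3 + 5) + 56)**2 = (1 + 56)**2 = 57**2 = 3249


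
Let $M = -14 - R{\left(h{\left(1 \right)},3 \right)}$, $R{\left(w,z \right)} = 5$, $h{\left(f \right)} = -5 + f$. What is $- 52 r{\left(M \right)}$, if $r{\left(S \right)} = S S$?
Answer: $-18772$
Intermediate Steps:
$M = -19$ ($M = -14 - 5 = -19$)
$r{\left(S \right)} = S^{2}$
$- 52 r{\left(M \right)} = - 52 \left(-19\right)^{2} = \left(-52\right) 361 = -18772$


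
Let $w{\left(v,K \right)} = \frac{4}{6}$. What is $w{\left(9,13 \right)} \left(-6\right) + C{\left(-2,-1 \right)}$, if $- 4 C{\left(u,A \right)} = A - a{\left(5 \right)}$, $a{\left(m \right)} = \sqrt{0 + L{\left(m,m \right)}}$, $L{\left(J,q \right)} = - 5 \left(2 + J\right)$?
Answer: $- \frac{15}{4} + \frac{i \sqrt{35}}{4} \approx -3.75 + 1.479 i$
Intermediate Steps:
$L{\left(J,q \right)} = -10 - 5 J$
$w{\left(v,K \right)} = \frac{2}{3}$ ($w{\left(v,K \right)} = 4 \cdot \frac{1}{6} = \frac{2}{3}$)
$a{\left(m \right)} = \sqrt{-10 - 5 m}$ ($a{\left(m \right)} = \sqrt{0 - \left(10 + 5 m\right)} = \sqrt{-10 - 5 m}$)
$C{\left(u,A \right)} = - \frac{A}{4} + \frac{i \sqrt{35}}{4}$ ($C{\left(u,A \right)} = - \frac{A - \sqrt{-10 - 25}}{4} = - \frac{A - \sqrt{-35}}{4} = - \frac{A - i \sqrt{35}}{4} = - \frac{A}{4} + \frac{i \sqrt{35}}{4}$)
$w{\left(9,13 \right)} \left(-6\right) + C{\left(-2,-1 \right)} = \frac{2}{3} \left(-6\right) + \left(\left(- \frac{1}{4}\right) \left(-1\right) + \frac{i \sqrt{35}}{4}\right) = -4 + \left(\frac{1}{4} + \frac{i \sqrt{35}}{4}\right) = - \frac{15}{4} + \frac{i \sqrt{35}}{4}$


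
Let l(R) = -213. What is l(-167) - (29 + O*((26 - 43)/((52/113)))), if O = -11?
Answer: -33715/52 ≈ -648.37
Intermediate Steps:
l(-167) - (29 + O*((26 - 43)/((52/113)))) = -213 - (29 - 11*(26 - 43)/(52/113)) = -213 - (29 - (-187)/(52*(1/113))) = -213 - (29 - (-187)/52/113) = -213 - (29 - (-187)*113/52) = -213 - (29 - 11*(-1921/52)) = -213 - (29 + 21131/52) = -213 - 1*22639/52 = -213 - 22639/52 = -33715/52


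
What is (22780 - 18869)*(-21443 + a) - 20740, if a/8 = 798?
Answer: -58916489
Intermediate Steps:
a = 6384 (a = 8*798 = 6384)
(22780 - 18869)*(-21443 + a) - 20740 = (22780 - 18869)*(-21443 + 6384) - 20740 = 3911*(-15059) - 20740 = -58895749 - 20740 = -58916489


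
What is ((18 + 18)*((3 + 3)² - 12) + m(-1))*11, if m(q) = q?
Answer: 9493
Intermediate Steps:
((18 + 18)*((3 + 3)² - 12) + m(-1))*11 = ((18 + 18)*((3 + 3)² - 12) - 1)*11 = (36*(6² - 12) - 1)*11 = (36*(36 - 12) - 1)*11 = (36*24 - 1)*11 = (864 - 1)*11 = 863*11 = 9493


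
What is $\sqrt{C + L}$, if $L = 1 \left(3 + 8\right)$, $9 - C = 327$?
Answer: $i \sqrt{307} \approx 17.521 i$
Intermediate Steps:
$C = -318$ ($C = 9 - 327 = -318$)
$L = 11$ ($L = 1 \cdot 11 = 11$)
$\sqrt{C + L} = \sqrt{-318 + 11} = \sqrt{-307} = i \sqrt{307}$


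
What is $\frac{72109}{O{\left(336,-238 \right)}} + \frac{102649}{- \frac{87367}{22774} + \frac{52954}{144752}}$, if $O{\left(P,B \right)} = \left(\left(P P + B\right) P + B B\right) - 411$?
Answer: $- \frac{38639055890366877725}{1306338483649439} \approx -29578.0$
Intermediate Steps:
$O{\left(P,B \right)} = -411 + B^{2} + P \left(B + P^{2}\right)$ ($O{\left(P,B \right)} = \left(\left(P^{2} + B\right) P + B^{2}\right) - 411 = \left(\left(B + P^{2}\right) P + B^{2}\right) - 411 = \left(P \left(B + P^{2}\right) + B^{2}\right) - 411 = \left(B^{2} + P \left(B + P^{2}\right)\right) - 411 = -411 + B^{2} + P \left(B + P^{2}\right)$)
$\frac{72109}{O{\left(336,-238 \right)}} + \frac{102649}{- \frac{87367}{22774} + \frac{52954}{144752}} = \frac{72109}{-411 + \left(-238\right)^{2} + 336^{3} - 79968} + \frac{102649}{- \frac{87367}{22774} + \frac{52954}{144752}} = \frac{72109}{-411 + 56644 + 37933056 - 79968} + \frac{102649}{\left(-87367\right) \frac{1}{22774} + 52954 \cdot \frac{1}{144752}} = \frac{72109}{37909321} + \frac{102649}{- \frac{87367}{22774} + \frac{319}{872}} = 72109 \cdot \frac{1}{37909321} + \frac{102649}{- \frac{34459559}{9929464}} = \frac{72109}{37909321} + 102649 \left(- \frac{9929464}{34459559}\right) = \frac{72109}{37909321} - \frac{1019249550136}{34459559} = - \frac{38639055890366877725}{1306338483649439}$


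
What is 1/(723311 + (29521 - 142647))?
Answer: 1/610185 ≈ 1.6388e-6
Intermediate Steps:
1/(723311 + (29521 - 142647)) = 1/(723311 - 113126) = 1/610185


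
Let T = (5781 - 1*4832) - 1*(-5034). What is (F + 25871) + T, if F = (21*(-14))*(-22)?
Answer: 38322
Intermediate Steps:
F = 6468 (F = -294*(-22) = 6468)
T = 5983 (T = (5781 - 4832) + 5034 = 949 + 5034 = 5983)
(F + 25871) + T = (6468 + 25871) + 5983 = 32339 + 5983 = 38322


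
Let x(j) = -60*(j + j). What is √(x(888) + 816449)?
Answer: √709889 ≈ 842.55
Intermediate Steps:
x(j) = -120*j
√(x(888) + 816449) = √(-120*888 + 816449) = √(-106560 + 816449) = √709889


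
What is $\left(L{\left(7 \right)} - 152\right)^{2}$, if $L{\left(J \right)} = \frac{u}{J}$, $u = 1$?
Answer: $\frac{1129969}{49} \approx 23061.0$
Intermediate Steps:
$L{\left(J \right)} = \frac{1}{J}$ ($L{\left(J \right)} = 1 \frac{1}{J} = \frac{1}{J}$)
$\left(L{\left(7 \right)} - 152\right)^{2} = \left(\frac{1}{7} - 152\right)^{2} = \left(- \frac{1063}{7}\right)^{2} = \frac{1129969}{49}$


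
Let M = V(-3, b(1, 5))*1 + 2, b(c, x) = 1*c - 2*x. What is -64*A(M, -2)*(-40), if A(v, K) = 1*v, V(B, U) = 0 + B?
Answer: -2560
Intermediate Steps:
b(c, x) = c - 2*x
V(B, U) = B
M = -1 (M = -3*1 + 2 = -3 + 2 = -1)
A(v, K) = v
-64*A(M, -2)*(-40) = -64*(-1)*(-40) = 64*(-40) = -2560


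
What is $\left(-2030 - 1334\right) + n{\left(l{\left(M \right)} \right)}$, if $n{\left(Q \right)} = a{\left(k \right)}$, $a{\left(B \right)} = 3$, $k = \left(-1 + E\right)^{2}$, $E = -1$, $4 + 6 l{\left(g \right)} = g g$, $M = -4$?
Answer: $-3361$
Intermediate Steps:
$l{\left(g \right)} = - \frac{2}{3} + \frac{g^{2}}{6}$ ($l{\left(g \right)} = - \frac{2}{3} + \frac{g g}{6} = - \frac{2}{3} + \frac{g^{2}}{6}$)
$k = 4$ ($k = \left(-1 - 1\right)^{2} = \left(-2\right)^{2} = 4$)
$n{\left(Q \right)} = 3$
$\left(-2030 - 1334\right) + n{\left(l{\left(M \right)} \right)} = \left(-2030 - 1334\right) + 3 = -3364 + 3 = -3361$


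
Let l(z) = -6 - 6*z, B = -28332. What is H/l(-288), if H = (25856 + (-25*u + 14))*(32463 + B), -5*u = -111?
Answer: 34858755/574 ≈ 60730.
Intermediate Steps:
u = 111/5 (u = -⅕*(-111) = 111/5 ≈ 22.200)
H = 104576265 (H = (25856 + (-25*111/5 + 14))*(32463 - 28332) = (25856 + (-555 + 14))*4131 = (25856 - 541)*4131 = 25315*4131 = 104576265)
H/l(-288) = 104576265/(-6 - 6*(-288)) = 104576265/(-6 + 1728) = 104576265/1722 = 104576265*(1/1722) = 34858755/574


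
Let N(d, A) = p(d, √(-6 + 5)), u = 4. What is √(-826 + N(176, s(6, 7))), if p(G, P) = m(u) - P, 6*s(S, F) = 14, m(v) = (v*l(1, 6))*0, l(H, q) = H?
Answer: √(-826 - I) ≈ 0.0174 - 28.74*I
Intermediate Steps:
m(v) = 0 (m(v) = (v*1)*0 = v*0 = 0)
s(S, F) = 7/3 (s(S, F) = (⅙)*14 = 7/3)
p(G, P) = -P (p(G, P) = 0 - P = -P)
N(d, A) = -I (N(d, A) = -√(-6 + 5) = -√(-1) = -I)
√(-826 + N(176, s(6, 7))) = √(-826 - I)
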